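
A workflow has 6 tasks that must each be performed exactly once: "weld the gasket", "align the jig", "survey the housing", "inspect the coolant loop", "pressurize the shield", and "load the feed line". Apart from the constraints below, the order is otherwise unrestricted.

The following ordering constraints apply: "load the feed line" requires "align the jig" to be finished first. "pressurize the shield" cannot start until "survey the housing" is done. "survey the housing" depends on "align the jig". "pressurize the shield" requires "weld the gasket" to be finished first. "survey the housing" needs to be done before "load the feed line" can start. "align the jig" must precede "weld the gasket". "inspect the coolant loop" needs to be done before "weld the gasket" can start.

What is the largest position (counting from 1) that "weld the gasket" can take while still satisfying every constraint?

5

The only task forced after "weld the gasket" (directly or by a chain) is "pressurize the shield".
So at least 1 task follows "weld the gasket", putting "weld the gasket" no later than position 5. That position is achievable by scheduling everything else first.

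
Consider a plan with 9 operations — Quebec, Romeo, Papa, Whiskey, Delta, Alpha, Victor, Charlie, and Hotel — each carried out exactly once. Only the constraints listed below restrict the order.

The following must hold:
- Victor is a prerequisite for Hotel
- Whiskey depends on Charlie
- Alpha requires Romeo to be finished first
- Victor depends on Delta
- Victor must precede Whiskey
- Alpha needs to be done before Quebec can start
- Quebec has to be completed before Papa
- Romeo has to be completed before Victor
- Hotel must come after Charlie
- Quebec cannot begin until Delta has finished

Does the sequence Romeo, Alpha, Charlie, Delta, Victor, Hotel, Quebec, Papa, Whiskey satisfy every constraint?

Checking each listed constraint against this order: for instance, Charlie is in position 3 and Whiskey in position 9, so that constraint holds — and the remaining constraints check out the same way.

Yes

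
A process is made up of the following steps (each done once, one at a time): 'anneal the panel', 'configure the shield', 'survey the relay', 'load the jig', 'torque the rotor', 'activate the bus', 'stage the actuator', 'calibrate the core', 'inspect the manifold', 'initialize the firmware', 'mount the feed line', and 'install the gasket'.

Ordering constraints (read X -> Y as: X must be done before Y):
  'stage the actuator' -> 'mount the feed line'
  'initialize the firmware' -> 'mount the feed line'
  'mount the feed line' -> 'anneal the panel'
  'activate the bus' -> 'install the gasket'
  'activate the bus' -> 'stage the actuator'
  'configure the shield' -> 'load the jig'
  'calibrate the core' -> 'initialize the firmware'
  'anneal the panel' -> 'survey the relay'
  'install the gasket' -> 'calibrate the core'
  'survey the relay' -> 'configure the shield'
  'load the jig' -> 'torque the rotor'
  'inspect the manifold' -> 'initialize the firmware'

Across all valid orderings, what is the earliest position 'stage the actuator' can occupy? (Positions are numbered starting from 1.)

2

The only step forced before 'stage the actuator' (directly or transitively) is 'activate the bus'.
So at minimum 1 step comes before 'stage the actuator', putting 'stage the actuator' no earlier than position 2. That position is achievable by scheduling exactly that predecessor first.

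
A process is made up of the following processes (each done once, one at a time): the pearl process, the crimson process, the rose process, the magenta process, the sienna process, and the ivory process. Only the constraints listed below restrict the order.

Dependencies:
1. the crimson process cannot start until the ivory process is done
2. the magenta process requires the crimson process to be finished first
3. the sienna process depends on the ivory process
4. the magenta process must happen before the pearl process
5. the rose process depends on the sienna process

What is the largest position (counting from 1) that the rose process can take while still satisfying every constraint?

6

Nothing depends on the rose process, so it can be the final process, position 6.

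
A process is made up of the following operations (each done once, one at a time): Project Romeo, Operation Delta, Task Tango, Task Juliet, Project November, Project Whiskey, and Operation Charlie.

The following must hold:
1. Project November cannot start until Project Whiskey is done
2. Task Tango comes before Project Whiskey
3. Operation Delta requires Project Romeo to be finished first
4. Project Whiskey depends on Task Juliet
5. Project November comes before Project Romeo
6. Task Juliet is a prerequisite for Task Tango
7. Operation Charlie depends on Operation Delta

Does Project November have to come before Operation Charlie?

Yes

Following the dependencies: Project November → Project Romeo → Operation Delta → Operation Charlie.
Hence Project November necessarily comes before Operation Charlie.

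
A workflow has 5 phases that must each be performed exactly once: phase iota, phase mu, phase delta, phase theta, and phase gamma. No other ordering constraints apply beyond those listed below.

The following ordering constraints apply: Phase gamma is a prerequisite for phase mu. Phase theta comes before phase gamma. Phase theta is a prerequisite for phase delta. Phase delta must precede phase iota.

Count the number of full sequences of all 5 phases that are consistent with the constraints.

Phase theta is the only phase with nothing required before it, so every ordering starts there.
Systematically extending each partial ordering one phase at a time and counting, there are 6 complete orderings.

6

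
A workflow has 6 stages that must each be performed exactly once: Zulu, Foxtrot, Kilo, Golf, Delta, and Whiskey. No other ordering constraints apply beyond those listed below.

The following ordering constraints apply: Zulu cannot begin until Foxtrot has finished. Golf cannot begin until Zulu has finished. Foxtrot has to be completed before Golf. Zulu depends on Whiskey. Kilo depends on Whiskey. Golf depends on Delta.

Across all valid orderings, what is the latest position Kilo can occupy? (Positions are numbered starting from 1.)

Nothing depends on Kilo, so it can be the final stage, position 6.

6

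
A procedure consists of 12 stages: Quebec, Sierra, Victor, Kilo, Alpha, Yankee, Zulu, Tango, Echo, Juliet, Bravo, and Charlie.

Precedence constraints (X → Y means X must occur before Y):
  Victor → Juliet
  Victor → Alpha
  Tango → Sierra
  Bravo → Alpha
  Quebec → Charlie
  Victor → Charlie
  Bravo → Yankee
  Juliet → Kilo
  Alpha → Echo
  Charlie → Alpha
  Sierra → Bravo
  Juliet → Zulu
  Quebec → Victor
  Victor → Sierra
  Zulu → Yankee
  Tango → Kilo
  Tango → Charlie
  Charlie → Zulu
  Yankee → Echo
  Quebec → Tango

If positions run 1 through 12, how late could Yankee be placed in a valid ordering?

11

The only stage forced after Yankee (directly or by a chain) is Echo.
With 1 mandatory successor out of 12 stages total, the latest slot for Yankee is 12−1 = 11, and it's reachable by doing all non-successors before Yankee.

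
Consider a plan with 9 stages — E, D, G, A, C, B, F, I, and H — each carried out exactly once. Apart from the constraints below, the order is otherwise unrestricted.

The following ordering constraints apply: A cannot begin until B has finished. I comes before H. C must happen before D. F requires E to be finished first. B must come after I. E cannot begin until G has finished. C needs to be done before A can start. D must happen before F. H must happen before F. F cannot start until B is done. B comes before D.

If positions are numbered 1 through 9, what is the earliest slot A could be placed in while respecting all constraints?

4

Every stage that must precede A has to come before it. Tracing all chains that end at A, those stages are: C, B, I — 3 in total.
With 3 mandatory predecessors, the earliest A can sit is position 3+1 = 4, and placing just those 3 first achieves it.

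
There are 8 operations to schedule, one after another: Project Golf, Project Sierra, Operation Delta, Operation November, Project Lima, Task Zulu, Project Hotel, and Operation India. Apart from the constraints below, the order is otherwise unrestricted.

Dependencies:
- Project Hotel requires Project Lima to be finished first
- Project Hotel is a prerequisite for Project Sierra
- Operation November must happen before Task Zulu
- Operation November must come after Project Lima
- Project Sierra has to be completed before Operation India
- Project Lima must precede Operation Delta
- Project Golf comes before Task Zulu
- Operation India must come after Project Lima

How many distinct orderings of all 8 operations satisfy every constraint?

2 operations have no prerequisites (Project Golf, Project Lima), so any of them could come first.
Enumerating by repeatedly choosing an available operation (one whose prerequisites are all placed) gives 340 distinct complete orderings.

340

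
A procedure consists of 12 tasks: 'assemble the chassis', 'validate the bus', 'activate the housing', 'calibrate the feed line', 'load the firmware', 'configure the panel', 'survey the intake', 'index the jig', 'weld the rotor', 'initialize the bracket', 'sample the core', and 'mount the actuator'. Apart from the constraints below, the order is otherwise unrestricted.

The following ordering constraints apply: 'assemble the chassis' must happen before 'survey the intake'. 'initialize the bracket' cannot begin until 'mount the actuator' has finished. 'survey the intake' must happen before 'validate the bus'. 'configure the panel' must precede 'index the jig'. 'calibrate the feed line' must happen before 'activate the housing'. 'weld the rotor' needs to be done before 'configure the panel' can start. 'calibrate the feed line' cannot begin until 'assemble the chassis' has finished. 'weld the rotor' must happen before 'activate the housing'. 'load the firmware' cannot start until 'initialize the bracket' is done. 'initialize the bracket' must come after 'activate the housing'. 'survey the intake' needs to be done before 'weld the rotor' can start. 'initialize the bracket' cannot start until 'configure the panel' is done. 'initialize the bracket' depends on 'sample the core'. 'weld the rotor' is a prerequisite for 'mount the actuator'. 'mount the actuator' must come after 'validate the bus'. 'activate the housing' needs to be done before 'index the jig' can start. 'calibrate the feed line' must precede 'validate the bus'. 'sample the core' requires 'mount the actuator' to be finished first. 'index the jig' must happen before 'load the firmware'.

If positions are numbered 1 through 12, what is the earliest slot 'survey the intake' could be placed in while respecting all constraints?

The only task forced before 'survey the intake' (directly or transitively) is 'assemble the chassis'.
So at minimum 1 task comes before 'survey the intake', putting 'survey the intake' no earlier than position 2. That position is achievable by scheduling exactly that predecessor first.

2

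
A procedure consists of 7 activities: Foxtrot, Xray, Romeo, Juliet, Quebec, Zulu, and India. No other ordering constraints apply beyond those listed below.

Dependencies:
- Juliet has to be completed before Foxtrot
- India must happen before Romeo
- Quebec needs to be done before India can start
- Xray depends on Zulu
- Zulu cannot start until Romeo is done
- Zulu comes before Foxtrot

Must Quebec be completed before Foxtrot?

Tracing the constraints gives a chain: Quebec → India → Romeo → Zulu → Foxtrot.
That forces Quebec before Foxtrot in every valid schedule.

Yes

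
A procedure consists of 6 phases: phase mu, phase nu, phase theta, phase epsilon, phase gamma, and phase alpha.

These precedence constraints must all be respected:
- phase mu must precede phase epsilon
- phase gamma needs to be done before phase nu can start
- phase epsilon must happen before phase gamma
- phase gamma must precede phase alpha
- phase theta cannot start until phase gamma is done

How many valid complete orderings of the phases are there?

Phase mu is the only phase with nothing required before it, so every ordering starts there.
Systematically extending each partial ordering one phase at a time and counting, there are 6 complete orderings.

6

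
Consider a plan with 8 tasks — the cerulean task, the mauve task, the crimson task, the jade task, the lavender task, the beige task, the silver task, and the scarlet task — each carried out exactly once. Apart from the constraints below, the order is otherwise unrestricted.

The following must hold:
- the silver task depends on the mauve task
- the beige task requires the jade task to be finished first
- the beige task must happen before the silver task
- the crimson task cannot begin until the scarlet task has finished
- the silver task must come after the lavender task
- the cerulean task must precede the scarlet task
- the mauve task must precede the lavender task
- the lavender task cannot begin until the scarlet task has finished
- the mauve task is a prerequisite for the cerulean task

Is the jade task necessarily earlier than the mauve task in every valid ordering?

Nothing in the constraints links the jade task and the mauve task; they are unordered relative to each other.
So the jade task can come before the mauve task or after — it is not forced.

No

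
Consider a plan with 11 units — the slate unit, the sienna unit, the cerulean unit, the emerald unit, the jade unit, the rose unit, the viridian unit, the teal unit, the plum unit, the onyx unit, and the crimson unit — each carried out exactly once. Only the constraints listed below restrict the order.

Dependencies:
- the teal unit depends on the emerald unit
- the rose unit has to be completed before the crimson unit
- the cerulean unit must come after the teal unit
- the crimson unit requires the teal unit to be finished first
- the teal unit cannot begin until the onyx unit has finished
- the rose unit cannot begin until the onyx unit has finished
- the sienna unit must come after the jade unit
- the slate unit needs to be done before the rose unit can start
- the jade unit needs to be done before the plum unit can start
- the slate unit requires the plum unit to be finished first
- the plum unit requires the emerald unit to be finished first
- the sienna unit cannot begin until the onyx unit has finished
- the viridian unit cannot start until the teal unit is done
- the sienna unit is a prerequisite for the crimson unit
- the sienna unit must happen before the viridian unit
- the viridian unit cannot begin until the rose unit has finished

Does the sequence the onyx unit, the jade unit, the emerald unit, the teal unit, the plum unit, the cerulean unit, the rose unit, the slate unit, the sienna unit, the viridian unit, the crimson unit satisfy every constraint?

The sequence places the rose unit ahead of the slate unit.
But one of the constraints requires the slate unit before the rose unit, so this ordering violates it.

No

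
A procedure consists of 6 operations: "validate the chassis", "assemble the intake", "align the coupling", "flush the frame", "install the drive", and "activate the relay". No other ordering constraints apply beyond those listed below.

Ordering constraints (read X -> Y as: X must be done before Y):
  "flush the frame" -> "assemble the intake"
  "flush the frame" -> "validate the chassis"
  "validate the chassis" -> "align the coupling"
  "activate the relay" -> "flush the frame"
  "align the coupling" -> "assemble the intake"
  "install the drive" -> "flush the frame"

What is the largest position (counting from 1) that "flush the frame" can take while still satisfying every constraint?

Following every chain forward from "flush the frame", the operations that must come later are "validate the chassis", "assemble the intake", "align the coupling" — 3 of them.
So at least 3 operations follow "flush the frame", putting "flush the frame" no later than position 3. That position is achievable by scheduling everything else first.

3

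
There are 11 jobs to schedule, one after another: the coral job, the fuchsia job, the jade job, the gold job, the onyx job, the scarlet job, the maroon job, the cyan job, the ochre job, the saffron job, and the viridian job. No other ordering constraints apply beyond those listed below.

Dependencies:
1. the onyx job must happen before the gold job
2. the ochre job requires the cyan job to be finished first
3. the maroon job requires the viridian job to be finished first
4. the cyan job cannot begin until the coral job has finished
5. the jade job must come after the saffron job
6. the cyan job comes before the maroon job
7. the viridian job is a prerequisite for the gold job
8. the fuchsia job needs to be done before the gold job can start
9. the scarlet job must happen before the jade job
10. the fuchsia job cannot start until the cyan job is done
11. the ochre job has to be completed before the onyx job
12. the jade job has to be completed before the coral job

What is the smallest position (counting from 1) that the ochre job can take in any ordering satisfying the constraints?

The jobs that are forced before the ochre job, directly or transitively, are the coral job, the jade job, the scarlet job, the cyan job, the saffron job. That's 5 jobs.
So at minimum 5 jobs come before the ochre job, putting the ochre job no earlier than position 6. That position is achievable by scheduling exactly those predecessors first.

6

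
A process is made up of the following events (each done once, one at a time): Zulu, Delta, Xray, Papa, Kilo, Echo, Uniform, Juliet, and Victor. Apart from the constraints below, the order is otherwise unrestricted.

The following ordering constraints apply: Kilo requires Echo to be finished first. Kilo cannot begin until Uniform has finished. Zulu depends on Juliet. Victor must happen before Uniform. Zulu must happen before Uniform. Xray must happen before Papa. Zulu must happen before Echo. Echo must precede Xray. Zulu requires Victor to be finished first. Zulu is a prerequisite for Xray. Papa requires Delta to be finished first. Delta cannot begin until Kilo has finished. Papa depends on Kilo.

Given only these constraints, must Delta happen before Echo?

No

The constraints actually force Echo before Delta (via Echo → Kilo → Delta), not the other way around.
So Delta never precedes Echo.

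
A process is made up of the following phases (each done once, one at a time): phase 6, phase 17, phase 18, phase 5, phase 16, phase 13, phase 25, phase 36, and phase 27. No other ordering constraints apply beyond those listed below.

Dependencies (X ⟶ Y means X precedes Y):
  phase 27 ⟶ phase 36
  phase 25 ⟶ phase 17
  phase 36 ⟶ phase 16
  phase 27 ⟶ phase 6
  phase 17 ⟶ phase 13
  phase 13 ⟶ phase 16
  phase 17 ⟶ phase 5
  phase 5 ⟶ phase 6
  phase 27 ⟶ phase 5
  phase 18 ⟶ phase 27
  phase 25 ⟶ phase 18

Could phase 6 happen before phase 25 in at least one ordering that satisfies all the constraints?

No

The constraints give a chain phase 25 → phase 17 → phase 5 → phase 6, which forces phase 25 before phase 6.
Hence phase 6 can never be scheduled before phase 25.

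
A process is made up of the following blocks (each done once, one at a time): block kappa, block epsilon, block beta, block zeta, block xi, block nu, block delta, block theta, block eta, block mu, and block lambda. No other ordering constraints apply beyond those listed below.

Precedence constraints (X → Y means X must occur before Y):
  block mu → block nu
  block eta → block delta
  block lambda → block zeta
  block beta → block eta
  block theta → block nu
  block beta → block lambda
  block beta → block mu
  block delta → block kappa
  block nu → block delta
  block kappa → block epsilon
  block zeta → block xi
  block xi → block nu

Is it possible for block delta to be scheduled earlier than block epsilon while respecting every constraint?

Yes

The constraints force block delta before block epsilon, so yes — every valid ordering has block delta earlier.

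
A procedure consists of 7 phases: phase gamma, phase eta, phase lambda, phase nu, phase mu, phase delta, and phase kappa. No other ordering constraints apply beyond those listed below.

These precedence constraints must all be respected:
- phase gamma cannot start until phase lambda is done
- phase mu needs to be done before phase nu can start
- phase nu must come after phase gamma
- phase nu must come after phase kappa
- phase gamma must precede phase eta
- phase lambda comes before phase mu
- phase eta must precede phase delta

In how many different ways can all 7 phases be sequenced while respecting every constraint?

47

The phases with no prerequisites are phase lambda, phase kappa; any of them can be placed first.
Enumerating by repeatedly choosing an available phase (one whose prerequisites are all placed) gives 47 distinct complete orderings.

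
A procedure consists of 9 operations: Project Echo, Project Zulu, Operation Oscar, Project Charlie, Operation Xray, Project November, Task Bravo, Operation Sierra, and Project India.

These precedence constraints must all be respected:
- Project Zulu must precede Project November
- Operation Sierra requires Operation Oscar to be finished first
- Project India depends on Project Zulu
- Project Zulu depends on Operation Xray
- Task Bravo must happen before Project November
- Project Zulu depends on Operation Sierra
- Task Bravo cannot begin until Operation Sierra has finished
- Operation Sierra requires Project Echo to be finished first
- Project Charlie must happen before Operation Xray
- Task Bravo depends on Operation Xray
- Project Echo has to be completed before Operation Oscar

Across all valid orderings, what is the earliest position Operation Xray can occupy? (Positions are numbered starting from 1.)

2

The only operation forced before Operation Xray (directly or transitively) is Project Charlie.
With 1 mandatory predecessor, the earliest Operation Xray can sit is position 1+1 = 2, and placing just that one first achieves it.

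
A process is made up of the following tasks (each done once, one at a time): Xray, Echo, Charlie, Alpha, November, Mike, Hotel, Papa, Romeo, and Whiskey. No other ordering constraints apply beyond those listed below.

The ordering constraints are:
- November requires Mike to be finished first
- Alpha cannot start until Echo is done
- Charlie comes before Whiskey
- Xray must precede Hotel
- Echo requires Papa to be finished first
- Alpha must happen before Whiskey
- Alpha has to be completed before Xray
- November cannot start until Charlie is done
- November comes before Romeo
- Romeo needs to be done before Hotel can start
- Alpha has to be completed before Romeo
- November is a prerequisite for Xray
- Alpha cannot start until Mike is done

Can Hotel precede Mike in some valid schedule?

No

Following Mike → Alpha → Xray → Hotel, Mike must precede Hotel in every valid ordering.
So no valid ordering can have Hotel before Mike.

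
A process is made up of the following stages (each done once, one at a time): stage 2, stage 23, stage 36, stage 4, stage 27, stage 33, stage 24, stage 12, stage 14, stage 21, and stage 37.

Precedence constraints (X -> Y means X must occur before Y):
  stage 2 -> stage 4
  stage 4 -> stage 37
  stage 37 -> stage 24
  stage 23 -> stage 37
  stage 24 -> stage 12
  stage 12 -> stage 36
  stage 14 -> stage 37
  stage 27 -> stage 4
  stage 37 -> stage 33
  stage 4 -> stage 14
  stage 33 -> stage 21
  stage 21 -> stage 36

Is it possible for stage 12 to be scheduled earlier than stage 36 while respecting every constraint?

Stage 12 is actually forced before stage 36 by the constraints, so certainly some valid ordering has stage 12 first.

Yes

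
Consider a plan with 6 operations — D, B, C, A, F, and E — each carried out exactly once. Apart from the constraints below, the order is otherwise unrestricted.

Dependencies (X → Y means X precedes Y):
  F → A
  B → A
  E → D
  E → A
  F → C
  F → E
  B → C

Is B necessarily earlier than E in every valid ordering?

No chain of constraints connects B to E in either direction.
There exist valid orderings with E before B, so B is not required to come first.

No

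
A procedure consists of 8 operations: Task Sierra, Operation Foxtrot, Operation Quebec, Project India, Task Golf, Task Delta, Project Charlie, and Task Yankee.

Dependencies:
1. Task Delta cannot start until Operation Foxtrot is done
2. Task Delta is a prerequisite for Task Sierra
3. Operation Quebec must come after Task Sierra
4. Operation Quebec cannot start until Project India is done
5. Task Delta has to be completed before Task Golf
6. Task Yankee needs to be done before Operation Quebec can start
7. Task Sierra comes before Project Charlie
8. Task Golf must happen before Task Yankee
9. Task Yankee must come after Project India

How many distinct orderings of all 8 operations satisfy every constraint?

46

The operations with no prerequisites are Operation Foxtrot, Project India; any of them can be placed first.
Enumerating by repeatedly choosing an available operation (one whose prerequisites are all placed) gives 46 distinct complete orderings.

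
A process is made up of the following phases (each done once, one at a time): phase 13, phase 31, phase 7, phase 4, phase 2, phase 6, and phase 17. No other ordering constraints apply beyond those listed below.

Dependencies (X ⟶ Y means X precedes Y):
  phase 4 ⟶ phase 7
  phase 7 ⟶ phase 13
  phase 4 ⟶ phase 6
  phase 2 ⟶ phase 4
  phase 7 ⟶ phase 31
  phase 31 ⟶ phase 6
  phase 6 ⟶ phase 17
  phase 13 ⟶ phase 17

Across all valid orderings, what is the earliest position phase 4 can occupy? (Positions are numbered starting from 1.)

The only phase forced before phase 4 (directly or transitively) is phase 2.
So at minimum 1 phase comes before phase 4, putting phase 4 no earlier than position 2. That position is achievable by scheduling exactly that predecessor first.

2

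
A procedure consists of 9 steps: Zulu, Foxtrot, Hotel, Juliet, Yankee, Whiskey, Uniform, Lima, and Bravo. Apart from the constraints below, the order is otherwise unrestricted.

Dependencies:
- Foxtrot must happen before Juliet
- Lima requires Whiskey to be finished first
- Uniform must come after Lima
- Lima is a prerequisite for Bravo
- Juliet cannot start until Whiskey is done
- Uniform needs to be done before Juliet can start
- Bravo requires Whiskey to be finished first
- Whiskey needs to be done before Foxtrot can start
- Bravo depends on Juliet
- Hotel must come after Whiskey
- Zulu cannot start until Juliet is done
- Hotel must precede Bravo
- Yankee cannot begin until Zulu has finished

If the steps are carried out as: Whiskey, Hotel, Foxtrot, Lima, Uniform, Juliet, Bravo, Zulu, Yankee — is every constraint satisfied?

Checking each listed constraint against this order: for instance, Whiskey is in position 1 and Bravo in position 7, so that constraint holds — and the remaining constraints check out the same way.

Yes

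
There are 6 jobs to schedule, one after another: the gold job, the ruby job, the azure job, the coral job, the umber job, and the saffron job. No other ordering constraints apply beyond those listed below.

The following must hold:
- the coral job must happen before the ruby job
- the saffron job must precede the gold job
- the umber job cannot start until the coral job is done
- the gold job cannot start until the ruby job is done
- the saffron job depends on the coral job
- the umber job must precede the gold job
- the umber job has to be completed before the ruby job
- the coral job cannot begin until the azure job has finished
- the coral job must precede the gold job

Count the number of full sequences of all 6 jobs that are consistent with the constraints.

3

Only the azure job has no prerequisites, so it must go first.
Counting all ways to extend the partial order to a total order gives 3.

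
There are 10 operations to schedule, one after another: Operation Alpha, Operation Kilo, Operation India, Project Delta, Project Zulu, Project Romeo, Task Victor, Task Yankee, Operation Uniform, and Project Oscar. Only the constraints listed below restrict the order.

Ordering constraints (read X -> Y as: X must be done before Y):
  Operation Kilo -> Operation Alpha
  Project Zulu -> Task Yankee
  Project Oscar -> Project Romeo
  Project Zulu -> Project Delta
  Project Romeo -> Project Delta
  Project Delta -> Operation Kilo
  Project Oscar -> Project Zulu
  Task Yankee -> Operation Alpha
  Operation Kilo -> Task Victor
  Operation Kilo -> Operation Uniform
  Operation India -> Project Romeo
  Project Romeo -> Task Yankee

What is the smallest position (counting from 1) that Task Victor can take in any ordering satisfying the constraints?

Every operation that must precede Task Victor has to come before it. Tracing all chains that end at Task Victor, those operations are: Operation Kilo, Operation India, Project Delta, Project Zulu, Project Romeo, Project Oscar — 6 in total.
So at minimum 6 operations come before Task Victor, putting Task Victor no earlier than position 7. That position is achievable by scheduling exactly those predecessors first.

7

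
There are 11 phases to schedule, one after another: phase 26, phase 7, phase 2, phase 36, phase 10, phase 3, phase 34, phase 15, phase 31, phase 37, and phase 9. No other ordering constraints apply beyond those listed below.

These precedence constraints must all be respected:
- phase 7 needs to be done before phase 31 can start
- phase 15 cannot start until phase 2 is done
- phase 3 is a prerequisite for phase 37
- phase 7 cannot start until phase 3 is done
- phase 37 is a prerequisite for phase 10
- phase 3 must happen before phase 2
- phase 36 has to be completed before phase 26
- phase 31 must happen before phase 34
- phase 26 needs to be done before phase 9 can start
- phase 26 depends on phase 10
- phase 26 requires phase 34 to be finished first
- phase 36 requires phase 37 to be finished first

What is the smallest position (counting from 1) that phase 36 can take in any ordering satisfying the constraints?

The phases that are forced before phase 36, directly or transitively, are phase 3, phase 37. That's 2 phases.
So at minimum 2 phases come before phase 36, putting phase 36 no earlier than position 3. That position is achievable by scheduling exactly those predecessors first.

3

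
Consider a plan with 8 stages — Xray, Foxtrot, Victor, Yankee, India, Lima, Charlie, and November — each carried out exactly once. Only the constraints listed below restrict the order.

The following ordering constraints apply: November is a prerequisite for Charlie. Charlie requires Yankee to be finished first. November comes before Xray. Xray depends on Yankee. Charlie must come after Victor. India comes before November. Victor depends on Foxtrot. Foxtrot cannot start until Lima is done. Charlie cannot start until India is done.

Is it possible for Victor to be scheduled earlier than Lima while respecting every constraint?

No

Following Lima → Foxtrot → Victor, Lima must precede Victor in every valid ordering.
Hence Victor can never be scheduled before Lima.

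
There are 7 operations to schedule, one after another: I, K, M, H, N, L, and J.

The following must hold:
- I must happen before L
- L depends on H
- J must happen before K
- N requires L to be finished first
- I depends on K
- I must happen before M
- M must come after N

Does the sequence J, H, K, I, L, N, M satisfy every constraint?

Yes

Checking each listed constraint against this order: for instance, H is in position 2 and L in position 5, so that constraint holds — and the remaining constraints check out the same way.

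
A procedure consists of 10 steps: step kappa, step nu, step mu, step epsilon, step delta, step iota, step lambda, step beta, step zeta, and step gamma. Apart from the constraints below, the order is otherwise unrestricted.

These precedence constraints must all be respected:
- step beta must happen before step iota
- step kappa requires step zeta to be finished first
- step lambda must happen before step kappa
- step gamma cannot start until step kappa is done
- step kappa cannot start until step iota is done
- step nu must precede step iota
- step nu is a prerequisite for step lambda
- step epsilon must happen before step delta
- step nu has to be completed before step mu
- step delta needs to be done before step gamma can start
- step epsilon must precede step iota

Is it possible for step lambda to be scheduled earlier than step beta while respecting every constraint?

Yes

The constraints leave step lambda and step beta unordered relative to each other; nothing requires step beta earlier.
So a valid ordering placing step lambda earlier than step beta exists.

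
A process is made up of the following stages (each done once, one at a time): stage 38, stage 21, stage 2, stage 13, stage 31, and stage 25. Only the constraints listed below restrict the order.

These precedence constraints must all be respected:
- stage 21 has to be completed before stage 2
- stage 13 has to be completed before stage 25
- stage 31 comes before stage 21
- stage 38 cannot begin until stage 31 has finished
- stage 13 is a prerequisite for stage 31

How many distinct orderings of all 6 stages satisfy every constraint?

Only stage 13 has no prerequisites, so it must go first.
Counting all ways to extend the partial order to a total order gives 15.

15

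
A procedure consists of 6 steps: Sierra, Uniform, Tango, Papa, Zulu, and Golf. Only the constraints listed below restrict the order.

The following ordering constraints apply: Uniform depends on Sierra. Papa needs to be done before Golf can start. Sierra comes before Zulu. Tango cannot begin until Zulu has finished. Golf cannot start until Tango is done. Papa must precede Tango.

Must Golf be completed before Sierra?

No

The constraints actually force Sierra before Golf (via Sierra → Zulu → Tango → Golf), not the other way around.
So Golf does not have to come before Sierra — it cannot.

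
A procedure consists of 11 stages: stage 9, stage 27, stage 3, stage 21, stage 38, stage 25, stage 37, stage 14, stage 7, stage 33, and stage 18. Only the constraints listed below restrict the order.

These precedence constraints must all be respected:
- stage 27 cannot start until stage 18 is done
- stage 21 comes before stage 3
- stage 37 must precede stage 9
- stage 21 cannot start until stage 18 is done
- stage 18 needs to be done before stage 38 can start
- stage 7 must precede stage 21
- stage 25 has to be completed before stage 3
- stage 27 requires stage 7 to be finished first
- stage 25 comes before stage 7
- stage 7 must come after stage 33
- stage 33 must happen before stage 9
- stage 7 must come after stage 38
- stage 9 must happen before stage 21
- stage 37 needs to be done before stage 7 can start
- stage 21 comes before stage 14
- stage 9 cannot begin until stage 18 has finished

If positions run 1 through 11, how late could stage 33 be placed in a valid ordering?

The stages that are forced after stage 33, directly or by a chain of constraints, are stage 9, stage 27, stage 3, stage 21, stage 14, stage 7. That's 6 stages.
So at least 6 stages follow stage 33, putting stage 33 no later than position 5. That position is achievable by scheduling everything else first.

5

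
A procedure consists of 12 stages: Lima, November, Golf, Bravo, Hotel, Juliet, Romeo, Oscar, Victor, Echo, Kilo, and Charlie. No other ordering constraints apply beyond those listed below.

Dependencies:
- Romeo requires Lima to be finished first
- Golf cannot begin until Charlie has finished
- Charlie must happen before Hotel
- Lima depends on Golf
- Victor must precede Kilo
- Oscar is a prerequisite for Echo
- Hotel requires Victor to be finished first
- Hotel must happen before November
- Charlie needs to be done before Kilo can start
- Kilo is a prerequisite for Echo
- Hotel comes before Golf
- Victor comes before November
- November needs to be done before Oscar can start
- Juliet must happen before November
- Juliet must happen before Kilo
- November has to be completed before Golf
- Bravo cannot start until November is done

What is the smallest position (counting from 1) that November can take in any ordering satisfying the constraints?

The stages that are forced before November, directly or transitively, are Hotel, Juliet, Victor, Charlie. That's 4 stages.
With 4 mandatory predecessors, the earliest November can sit is position 4+1 = 5, and placing just those 4 first achieves it.

5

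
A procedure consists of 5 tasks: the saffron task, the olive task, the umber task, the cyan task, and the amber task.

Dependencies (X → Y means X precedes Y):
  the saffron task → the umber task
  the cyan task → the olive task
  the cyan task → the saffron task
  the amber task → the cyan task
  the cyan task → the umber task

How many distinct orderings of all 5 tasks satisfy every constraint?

3

The amber task is the only task with nothing required before it, so every ordering starts there.
Systematically extending each partial ordering one task at a time and counting, there are 3 complete orderings.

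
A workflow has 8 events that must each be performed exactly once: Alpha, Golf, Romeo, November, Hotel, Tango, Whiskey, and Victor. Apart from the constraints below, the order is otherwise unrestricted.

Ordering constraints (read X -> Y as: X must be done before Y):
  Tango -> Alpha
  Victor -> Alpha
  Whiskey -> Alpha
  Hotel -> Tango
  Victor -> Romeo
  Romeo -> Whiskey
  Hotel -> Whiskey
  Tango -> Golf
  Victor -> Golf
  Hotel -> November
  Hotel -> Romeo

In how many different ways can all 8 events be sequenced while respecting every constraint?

The events with no prerequisites are Hotel, Victor; any of them can be placed first.
Systematically extending each partial ordering one event at a time and counting, there are 145 complete orderings.

145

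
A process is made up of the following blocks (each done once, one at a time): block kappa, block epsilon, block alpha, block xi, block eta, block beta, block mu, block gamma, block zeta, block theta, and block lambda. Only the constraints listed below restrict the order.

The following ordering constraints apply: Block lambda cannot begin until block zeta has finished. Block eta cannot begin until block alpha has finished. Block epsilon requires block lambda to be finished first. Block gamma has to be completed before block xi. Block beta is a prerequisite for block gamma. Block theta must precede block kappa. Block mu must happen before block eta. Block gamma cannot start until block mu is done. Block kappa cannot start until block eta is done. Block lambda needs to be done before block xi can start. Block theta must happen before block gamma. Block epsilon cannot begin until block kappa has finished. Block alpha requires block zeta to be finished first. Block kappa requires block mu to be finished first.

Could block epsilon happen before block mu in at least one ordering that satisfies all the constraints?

The constraints give a chain block mu → block kappa → block epsilon, which forces block mu before block epsilon.
So no valid ordering can have block epsilon before block mu.

No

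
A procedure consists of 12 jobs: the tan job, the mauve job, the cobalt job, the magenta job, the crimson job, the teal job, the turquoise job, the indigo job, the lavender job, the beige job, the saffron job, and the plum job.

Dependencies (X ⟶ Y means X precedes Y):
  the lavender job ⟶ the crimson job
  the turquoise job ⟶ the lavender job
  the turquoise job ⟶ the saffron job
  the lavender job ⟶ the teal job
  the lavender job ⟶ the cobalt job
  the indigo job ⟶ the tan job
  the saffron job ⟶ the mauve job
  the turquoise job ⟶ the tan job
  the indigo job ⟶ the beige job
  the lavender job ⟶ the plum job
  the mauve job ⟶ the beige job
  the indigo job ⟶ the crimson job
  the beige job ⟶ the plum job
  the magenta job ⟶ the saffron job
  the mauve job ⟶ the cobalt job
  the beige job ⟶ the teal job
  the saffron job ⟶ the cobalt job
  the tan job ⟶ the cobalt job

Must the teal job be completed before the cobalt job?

The teal job and the cobalt job are not related by any chain of constraints.
So the teal job can come before the cobalt job or after — it is not forced.

No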